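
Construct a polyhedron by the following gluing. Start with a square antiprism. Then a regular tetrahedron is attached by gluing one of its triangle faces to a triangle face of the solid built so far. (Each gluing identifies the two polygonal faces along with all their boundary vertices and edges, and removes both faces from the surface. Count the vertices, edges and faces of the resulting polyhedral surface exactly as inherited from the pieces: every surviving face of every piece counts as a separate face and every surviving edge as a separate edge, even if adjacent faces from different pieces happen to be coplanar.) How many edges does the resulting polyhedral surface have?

A square antiprism: V=8, E=16, F=10.
Attach a regular tetrahedron (V=4, E=6, F=4) along a 3-gon: merge 3 vertices and 3 edges, delete both glued faces → V=9, E=19, F=12.
Check: V − E + F = 9 − 19 + 12 = 2.

19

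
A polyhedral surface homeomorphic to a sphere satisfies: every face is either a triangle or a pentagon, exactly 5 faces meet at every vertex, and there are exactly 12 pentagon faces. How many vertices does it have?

60

Let x be the number of triangles; then F = 12 + x.
Edge–face incidences: 2E = 5·12 + 3·x = 60 + 3x.
Every vertex has degree 5, so 5V = 2E.
Euler: V − E + F = 2 ⇒ (2E)/5 − E + (12 + x) = 2.
Multiply by 10: 2·(2E) − 5·(2E) + 10·(12 + x) = 20, i.e. 120 + 10x − 3·(60 + 3x) = 20.
Collecting terms: x − 60 = 20, so x = 80.
Then 2E = 60 + 3·80 = 300, so E = 150, V = 2E/5 = 60, F = 12 + 80 = 92.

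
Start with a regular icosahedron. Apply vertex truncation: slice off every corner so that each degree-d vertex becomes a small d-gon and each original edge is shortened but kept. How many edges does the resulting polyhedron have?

The base solid has V = 12, E = 30, F = 20.
Truncation replaces each original edge-end by a new vertex, so V′ = 2E = 60.
Each original edge survives, and each old vertex of degree d contributes d new edges; summing degrees gives Σd = 2E, so E′ = E + 2E = 3E = 90.
Each original face survives and each original vertex becomes one new face: F′ = F + V = 32.

90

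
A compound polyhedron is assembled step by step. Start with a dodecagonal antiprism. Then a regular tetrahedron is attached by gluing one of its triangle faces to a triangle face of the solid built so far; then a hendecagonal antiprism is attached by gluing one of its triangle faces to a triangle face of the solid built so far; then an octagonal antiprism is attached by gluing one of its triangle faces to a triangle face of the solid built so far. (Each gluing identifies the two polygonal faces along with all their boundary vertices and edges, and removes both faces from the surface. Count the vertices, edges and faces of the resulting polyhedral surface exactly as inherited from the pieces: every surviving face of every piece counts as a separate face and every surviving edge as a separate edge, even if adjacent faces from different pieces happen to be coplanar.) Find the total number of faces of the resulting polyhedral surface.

A dodecagonal antiprism: V=24, E=48, F=26.
Attach a regular tetrahedron (V=4, E=6, F=4) along a 3-gon: merge 3 vertices and 3 edges, delete both glued faces → V=25, E=51, F=28.
Attach a hendecagonal antiprism (V=22, E=44, F=24) along a 3-gon: merge 3 vertices and 3 edges, delete both glued faces → V=44, E=92, F=50.
Attach an octagonal antiprism (V=16, E=32, F=18) along a 3-gon: merge 3 vertices and 3 edges, delete both glued faces → V=57, E=121, F=66.
Check: V − E + F = 57 − 121 + 66 = 2.

66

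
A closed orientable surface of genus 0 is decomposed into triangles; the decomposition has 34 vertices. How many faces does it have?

χ = 2 − 2·0 = 2, and every face is a triangle so 3F = 2E.
V − E + F = 2 with E = 3F/2 gives 34 − (3/2 − 1)·F = 2, so F = 64 and E = 96.

64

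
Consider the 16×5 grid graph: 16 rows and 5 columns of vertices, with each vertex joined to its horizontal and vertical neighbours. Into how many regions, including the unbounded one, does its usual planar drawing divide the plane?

The grid has V = 16·5 = 80 vertices and E = 16·4 + 5·15 = 139 edges.
F = 2 − V + E = 2 − 80 + 139 = 61.

61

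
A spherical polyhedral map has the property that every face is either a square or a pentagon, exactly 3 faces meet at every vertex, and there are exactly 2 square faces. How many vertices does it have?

16

Let x be the number of pentagons; then F = 2 + x.
Edge–face incidences: 2E = 4·2 + 5·x = 8 + 5x.
Every vertex has degree 3, so 3V = 2E.
Euler: V − E + F = 2 ⇒ (2E)/3 − E + (2 + x) = 2.
Multiply by 6: 2·(2E) − 3·(2E) + 6·(2 + x) = 12, i.e. 12 + 6x − (8 + 5x) = 12.
Collecting terms: x + 4 = 12, so x = 8.
Then 2E = 8 + 5·8 = 48, so E = 24, V = 2E/3 = 16, F = 2 + 8 = 10.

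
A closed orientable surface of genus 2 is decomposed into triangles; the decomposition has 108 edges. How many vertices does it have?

34

χ = 2 − 2·2 = -2, and every face is a triangle so 3F = 2E.
F = 2E/3 = 72. Then V = -2 + E − F = -2 + 108 − 72 = 34.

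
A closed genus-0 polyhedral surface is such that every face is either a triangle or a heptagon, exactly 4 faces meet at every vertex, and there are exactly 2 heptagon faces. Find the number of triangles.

Let x be the number of triangles; then F = 2 + x.
Edge–face incidences: 2E = 7·2 + 3·x = 14 + 3x.
Every vertex has degree 4, so 4V = 2E.
Euler: V − E + F = 2 ⇒ (2E)/4 − E + (2 + x) = 2.
Multiply by 8: 2·(2E) − 4·(2E) + 8·(2 + x) = 16, i.e. 16 + 8x − 2·(14 + 3x) = 16.
Collecting terms: 2x − 12 = 16, so 2x = 28, so x = 14.
Then 2E = 14 + 3·14 = 56, so E = 28, V = 2E/4 = 14, F = 2 + 14 = 16.

14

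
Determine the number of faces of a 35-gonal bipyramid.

A bipyramid over an n-gon has 2n triangular faces and n + 2 vertices: V = 35 + 2 = 37, E = 3·35 = 105, F = 2·35 = 70.

70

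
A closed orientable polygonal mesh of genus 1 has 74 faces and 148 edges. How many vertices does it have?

74

For a closed orientable surface of genus 1, χ = 2 − 2·1 = 0.
V = 0 + E − F = 0 + 148 − 74 = 74.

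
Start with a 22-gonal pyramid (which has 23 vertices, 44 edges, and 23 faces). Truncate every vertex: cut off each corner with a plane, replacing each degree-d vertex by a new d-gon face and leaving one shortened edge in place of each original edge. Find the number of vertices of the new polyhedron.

88

Truncation replaces each original edge-end by a new vertex, so V′ = 2E = 88.
Each original edge survives, and each old vertex of degree d contributes d new edges; summing degrees gives Σd = 2E, so E′ = E + 2E = 3E = 132.
Each original face survives and each original vertex becomes one new face: F′ = F + V = 46.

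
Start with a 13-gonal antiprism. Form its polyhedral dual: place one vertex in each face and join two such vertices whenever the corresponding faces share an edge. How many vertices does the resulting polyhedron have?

The base solid has V = 26, E = 52, F = 28.
The dual swaps V and F and preserves E: V′ = F = 28, E′ = E = 52, F′ = V = 26.

28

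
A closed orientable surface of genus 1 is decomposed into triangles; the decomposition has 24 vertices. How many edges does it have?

χ = 2 − 2·1 = 0, and every face is a triangle so 3F = 2E.
V − E + F = 0 with E = 3F/2 gives 24 − (3/2 − 1)·F = 0, so F = 48 and E = 72.

72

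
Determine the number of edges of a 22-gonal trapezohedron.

88

The n-trapezohedron (dual of the n-antiprism) has V = 2·22 + 2 = 46, E = 4·22 = 88, F = 2·22 = 44.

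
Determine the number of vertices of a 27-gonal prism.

A prism on an n-gon has two n-gon bases and n rectangular sides: V = 2·27 = 54, E = 3·27 = 81, F = 27 + 2 = 29.
Check: V − E + F = 54 − 81 + 29 = 2.

54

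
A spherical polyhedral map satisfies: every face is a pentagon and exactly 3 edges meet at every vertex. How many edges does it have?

Each face has 5 edges and each edge borders two faces, so 2E = 5F.
Each vertex has degree 3, so 3V = 2E and hence V = 5F/3.
Euler: V − E + F = 2 ⇒ (5F/3) − (5F/2) + F = 2.
Multiply by 6: (10 − 15 + 6)F = 12, i.e. 1F = 12.
So F = 12, E = 5·12/2 = 30, V = 5·12/3 = 20.

30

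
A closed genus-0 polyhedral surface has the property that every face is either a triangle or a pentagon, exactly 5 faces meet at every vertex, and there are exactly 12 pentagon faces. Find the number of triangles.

80

Let x be the number of triangles; then F = 12 + x.
Edge–face incidences: 2E = 5·12 + 3·x = 60 + 3x.
Every vertex has degree 5, so 5V = 2E.
Euler: V − E + F = 2 ⇒ (2E)/5 − E + (12 + x) = 2.
Multiply by 10: 2·(2E) − 5·(2E) + 10·(12 + x) = 20, i.e. 120 + 10x − 3·(60 + 3x) = 20.
Collecting terms: x − 60 = 20, so x = 80.
Then 2E = 60 + 3·80 = 300, so E = 150, V = 2E/5 = 60, F = 12 + 80 = 92.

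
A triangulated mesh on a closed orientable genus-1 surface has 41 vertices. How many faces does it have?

χ = 2 − 2·1 = 0, and every face is a triangle so 3F = 2E.
V − E + F = 0 with E = 3F/2 gives 41 − (3/2 − 1)·F = 0, so F = 82 and E = 123.

82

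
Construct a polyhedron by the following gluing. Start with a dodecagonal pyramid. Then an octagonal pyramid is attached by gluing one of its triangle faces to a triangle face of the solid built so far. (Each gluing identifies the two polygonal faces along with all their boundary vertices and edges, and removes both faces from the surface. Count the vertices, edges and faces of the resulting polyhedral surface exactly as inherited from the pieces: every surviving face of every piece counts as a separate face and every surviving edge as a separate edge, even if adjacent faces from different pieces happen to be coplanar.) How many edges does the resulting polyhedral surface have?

A dodecagonal pyramid: V=13, E=24, F=13.
Attach an octagonal pyramid (V=9, E=16, F=9) along a 3-gon: merge 3 vertices and 3 edges, delete both glued faces → V=19, E=37, F=20.
Check: V − E + F = 19 − 37 + 20 = 2.

37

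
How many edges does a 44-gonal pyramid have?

A pyramid on an n-gon base has one n-gon and n triangles: V = 44 + 1 = 45, E = 2·44 = 88, F = 44 + 1 = 45.

88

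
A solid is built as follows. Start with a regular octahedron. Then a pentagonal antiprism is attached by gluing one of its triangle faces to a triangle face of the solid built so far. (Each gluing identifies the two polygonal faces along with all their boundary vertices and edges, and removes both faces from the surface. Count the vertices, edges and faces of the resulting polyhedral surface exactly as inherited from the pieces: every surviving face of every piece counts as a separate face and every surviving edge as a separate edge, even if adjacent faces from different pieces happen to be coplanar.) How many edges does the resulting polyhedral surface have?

A regular octahedron: V=6, E=12, F=8.
Attach a pentagonal antiprism (V=10, E=20, F=12) along a 3-gon: merge 3 vertices and 3 edges, delete both glued faces → V=13, E=29, F=18.
Check: V − E + F = 13 − 29 + 18 = 2.

29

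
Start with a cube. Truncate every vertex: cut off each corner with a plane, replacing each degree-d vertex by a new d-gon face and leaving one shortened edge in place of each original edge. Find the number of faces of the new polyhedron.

The base solid has V = 8, E = 12, F = 6.
Truncation replaces each original edge-end by a new vertex, so V′ = 2E = 24.
Each original edge survives, and each old vertex of degree d contributes d new edges; summing degrees gives Σd = 2E, so E′ = E + 2E = 3E = 36.
Each original face survives and each original vertex becomes one new face: F′ = F + V = 14.

14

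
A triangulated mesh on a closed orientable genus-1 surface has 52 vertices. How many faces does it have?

χ = 2 − 2·1 = 0, and every face is a triangle so 3F = 2E.
V − E + F = 0 with E = 3F/2 gives 52 − (3/2 − 1)·F = 0, so F = 104 and E = 156.

104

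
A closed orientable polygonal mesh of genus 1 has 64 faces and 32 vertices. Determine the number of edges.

96

For a closed orientable surface of genus 1, χ = 2 − 2·1 = 0.
E = V + F − (0) = 32 + 64 − (0) = 96.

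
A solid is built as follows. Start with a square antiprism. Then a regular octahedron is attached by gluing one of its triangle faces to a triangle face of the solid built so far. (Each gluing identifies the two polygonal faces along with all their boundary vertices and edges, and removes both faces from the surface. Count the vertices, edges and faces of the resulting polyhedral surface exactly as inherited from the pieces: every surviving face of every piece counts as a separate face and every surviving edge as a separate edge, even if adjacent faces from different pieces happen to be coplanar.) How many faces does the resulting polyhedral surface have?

16

A square antiprism: V=8, E=16, F=10.
Attach a regular octahedron (V=6, E=12, F=8) along a 3-gon: merge 3 vertices and 3 edges, delete both glued faces → V=11, E=25, F=16.
Check: V − E + F = 11 − 25 + 16 = 2.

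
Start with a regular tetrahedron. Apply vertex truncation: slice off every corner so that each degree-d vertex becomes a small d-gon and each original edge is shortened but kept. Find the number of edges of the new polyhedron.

The base solid has V = 4, E = 6, F = 4.
Truncation replaces each original edge-end by a new vertex, so V′ = 2E = 12.
Each original edge survives, and each old vertex of degree d contributes d new edges; summing degrees gives Σd = 2E, so E′ = E + 2E = 3E = 18.
Each original face survives and each original vertex becomes one new face: F′ = F + V = 8.

18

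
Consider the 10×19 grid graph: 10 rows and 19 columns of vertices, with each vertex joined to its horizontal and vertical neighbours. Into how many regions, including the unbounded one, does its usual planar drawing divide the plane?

163

The grid has V = 10·19 = 190 vertices and E = 10·18 + 19·9 = 351 edges.
F = 2 − V + E = 2 − 190 + 351 = 163.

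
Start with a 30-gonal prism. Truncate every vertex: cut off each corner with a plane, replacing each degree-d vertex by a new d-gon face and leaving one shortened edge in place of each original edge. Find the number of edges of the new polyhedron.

270

The base solid has V = 60, E = 90, F = 32.
Truncation replaces each original edge-end by a new vertex, so V′ = 2E = 180.
Each original edge survives, and each old vertex of degree d contributes d new edges; summing degrees gives Σd = 2E, so E′ = E + 2E = 3E = 270.
Each original face survives and each original vertex becomes one new face: F′ = F + V = 92.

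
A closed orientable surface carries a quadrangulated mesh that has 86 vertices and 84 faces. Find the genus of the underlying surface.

0

Every face is a square, so 2E = 4·84 = 336, giving E = 168.
χ = V − E + F = 86 − 168 + 84 = 2.
For a closed orientable surface χ = 2 − 2g, so g = (2 − (2))/2 = 0.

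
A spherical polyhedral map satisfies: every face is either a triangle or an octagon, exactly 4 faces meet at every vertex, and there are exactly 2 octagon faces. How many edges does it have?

32

Let x be the number of triangles; then F = 2 + x.
Edge–face incidences: 2E = 8·2 + 3·x = 16 + 3x.
Every vertex has degree 4, so 4V = 2E.
Euler: V − E + F = 2 ⇒ (2E)/4 − E + (2 + x) = 2.
Multiply by 8: 2·(2E) − 4·(2E) + 8·(2 + x) = 16, i.e. 16 + 8x − 2·(16 + 3x) = 16.
Collecting terms: 2x − 16 = 16, so 2x = 32, so x = 16.
Then 2E = 16 + 3·16 = 64, so E = 32, V = 2E/4 = 16, F = 2 + 16 = 18.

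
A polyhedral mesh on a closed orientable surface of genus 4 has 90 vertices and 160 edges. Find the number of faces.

For a closed orientable surface of genus 4, χ = 2 − 2·4 = -6.
F = -6 − V + E = -6 − 90 + 160 = 64.

64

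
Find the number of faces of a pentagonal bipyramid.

10

A bipyramid over an n-gon has 2n triangular faces and n + 2 vertices: V = 5 + 2 = 7, E = 3·5 = 15, F = 2·5 = 10.
Check: V − E + F = 7 − 15 + 10 = 2.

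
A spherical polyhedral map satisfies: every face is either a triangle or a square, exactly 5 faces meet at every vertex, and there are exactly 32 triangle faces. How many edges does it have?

Let x be the number of squares; then F = 32 + x.
Edge–face incidences: 2E = 3·32 + 4·x = 96 + 4x.
Every vertex has degree 5, so 5V = 2E.
Euler: V − E + F = 2 ⇒ (2E)/5 − E + (32 + x) = 2.
Multiply by 10: 2·(2E) − 5·(2E) + 10·(32 + x) = 20, i.e. 320 + 10x − 3·(96 + 4x) = 20.
Collecting terms: −2x + 32 = 20, so −2x = −12, so x = 6.
Then 2E = 96 + 4·6 = 120, so E = 60, V = 2E/5 = 24, F = 32 + 6 = 38.

60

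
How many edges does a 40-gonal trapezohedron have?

160

The n-trapezohedron (dual of the n-antiprism) has V = 2·40 + 2 = 82, E = 4·40 = 160, F = 2·40 = 80.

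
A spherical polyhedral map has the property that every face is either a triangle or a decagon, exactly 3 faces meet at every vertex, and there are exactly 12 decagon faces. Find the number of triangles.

Let x be the number of triangles; then F = 12 + x.
Edge–face incidences: 2E = 10·12 + 3·x = 120 + 3x.
Every vertex has degree 3, so 3V = 2E.
Euler: V − E + F = 2 ⇒ (2E)/3 − E + (12 + x) = 2.
Multiply by 6: 2·(2E) − 3·(2E) + 6·(12 + x) = 12, i.e. 72 + 6x − (120 + 3x) = 12.
Collecting terms: 3x − 48 = 12, so 3x = 60, so x = 20.
Then 2E = 120 + 3·20 = 180, so E = 90, V = 2E/3 = 60, F = 12 + 20 = 32.

20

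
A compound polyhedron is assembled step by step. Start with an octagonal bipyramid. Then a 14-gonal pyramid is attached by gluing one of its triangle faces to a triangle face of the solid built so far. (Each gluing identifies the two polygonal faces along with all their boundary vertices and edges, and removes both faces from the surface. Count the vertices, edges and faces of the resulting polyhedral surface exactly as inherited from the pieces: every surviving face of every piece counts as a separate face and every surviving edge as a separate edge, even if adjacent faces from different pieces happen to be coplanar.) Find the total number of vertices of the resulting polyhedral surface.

An octagonal bipyramid: V=10, E=24, F=16.
Attach a 14-gonal pyramid (V=15, E=28, F=15) along a 3-gon: merge 3 vertices and 3 edges, delete both glued faces → V=22, E=49, F=29.
Check: V − E + F = 22 − 49 + 29 = 2.

22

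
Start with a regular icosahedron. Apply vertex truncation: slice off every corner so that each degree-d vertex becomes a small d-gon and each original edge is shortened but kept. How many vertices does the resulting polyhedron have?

The base solid has V = 12, E = 30, F = 20.
Truncation replaces each original edge-end by a new vertex, so V′ = 2E = 60.
Each original edge survives, and each old vertex of degree d contributes d new edges; summing degrees gives Σd = 2E, so E′ = E + 2E = 3E = 90.
Each original face survives and each original vertex becomes one new face: F′ = F + V = 32.

60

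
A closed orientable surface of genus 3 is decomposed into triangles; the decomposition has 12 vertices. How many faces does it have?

32

χ = 2 − 2·3 = -4, and every face is a triangle so 3F = 2E.
V − E + F = -4 with E = 3F/2 gives 12 − (3/2 − 1)·F = -4, so F = 32 and E = 48.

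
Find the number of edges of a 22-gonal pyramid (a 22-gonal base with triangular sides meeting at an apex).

A pyramid on an n-gon base has one n-gon and n triangles: V = 22 + 1 = 23, E = 2·22 = 44, F = 22 + 1 = 23.
Check: V − E + F = 23 − 44 + 23 = 2.

44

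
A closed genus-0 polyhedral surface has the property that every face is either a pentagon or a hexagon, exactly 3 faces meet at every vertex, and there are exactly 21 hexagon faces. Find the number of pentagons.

12

Let x be the number of pentagons; then F = 21 + x.
Edge–face incidences: 2E = 6·21 + 5·x = 126 + 5x.
Every vertex has degree 3, so 3V = 2E.
Euler: V − E + F = 2 ⇒ (2E)/3 − E + (21 + x) = 2.
Multiply by 6: 2·(2E) − 3·(2E) + 6·(21 + x) = 12, i.e. 126 + 6x − (126 + 5x) = 12.
Collecting terms: x = 12.
Then 2E = 126 + 5·12 = 186, so E = 93, V = 2E/3 = 62, F = 21 + 12 = 33.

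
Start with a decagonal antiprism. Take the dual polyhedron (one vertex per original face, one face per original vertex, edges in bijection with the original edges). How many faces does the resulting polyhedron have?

The base solid has V = 20, E = 40, F = 22.
The dual swaps V and F and preserves E: V′ = F = 22, E′ = E = 40, F′ = V = 20.

20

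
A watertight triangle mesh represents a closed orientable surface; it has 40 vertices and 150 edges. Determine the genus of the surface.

6

Every face is a triangle and each edge borders two faces, so 3F = 2·150, giving F = 100.
χ = V − E + F = 40 − 150 + 100 = -10.
For a closed orientable surface χ = 2 − 2g, so g = (2 − (-10))/2 = 6.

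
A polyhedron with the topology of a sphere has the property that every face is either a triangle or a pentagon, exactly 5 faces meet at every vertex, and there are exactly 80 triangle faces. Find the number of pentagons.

12

Let x be the number of pentagons; then F = 80 + x.
Edge–face incidences: 2E = 3·80 + 5·x = 240 + 5x.
Every vertex has degree 5, so 5V = 2E.
Euler: V − E + F = 2 ⇒ (2E)/5 − E + (80 + x) = 2.
Multiply by 10: 2·(2E) − 5·(2E) + 10·(80 + x) = 20, i.e. 800 + 10x − 3·(240 + 5x) = 20.
Collecting terms: −5x + 80 = 20, so −5x = −60, so x = 12.
Then 2E = 240 + 5·12 = 300, so E = 150, V = 2E/5 = 60, F = 80 + 12 = 92.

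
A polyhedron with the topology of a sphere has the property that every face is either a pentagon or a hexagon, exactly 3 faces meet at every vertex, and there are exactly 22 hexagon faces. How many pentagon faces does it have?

12

Let x be the number of pentagons; then F = 22 + x.
Edge–face incidences: 2E = 6·22 + 5·x = 132 + 5x.
Every vertex has degree 3, so 3V = 2E.
Euler: V − E + F = 2 ⇒ (2E)/3 − E + (22 + x) = 2.
Multiply by 6: 2·(2E) − 3·(2E) + 6·(22 + x) = 12, i.e. 132 + 6x − (132 + 5x) = 12.
Collecting terms: x = 12.
Then 2E = 132 + 5·12 = 192, so E = 96, V = 2E/3 = 64, F = 22 + 12 = 34.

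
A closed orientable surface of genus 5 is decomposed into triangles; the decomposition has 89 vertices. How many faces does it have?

194

χ = 2 − 2·5 = -8, and every face is a triangle so 3F = 2E.
V − E + F = -8 with E = 3F/2 gives 89 − (3/2 − 1)·F = -8, so F = 194 and E = 291.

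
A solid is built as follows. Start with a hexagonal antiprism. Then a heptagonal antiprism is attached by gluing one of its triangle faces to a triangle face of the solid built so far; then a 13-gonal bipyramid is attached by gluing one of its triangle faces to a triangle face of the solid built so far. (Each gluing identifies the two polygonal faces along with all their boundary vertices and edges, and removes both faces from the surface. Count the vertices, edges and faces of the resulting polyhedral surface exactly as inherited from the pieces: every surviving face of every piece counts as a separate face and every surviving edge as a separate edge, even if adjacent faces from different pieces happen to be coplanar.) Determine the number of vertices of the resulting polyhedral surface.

35

A hexagonal antiprism: V=12, E=24, F=14.
Attach a heptagonal antiprism (V=14, E=28, F=16) along a 3-gon: merge 3 vertices and 3 edges, delete both glued faces → V=23, E=49, F=28.
Attach a 13-gonal bipyramid (V=15, E=39, F=26) along a 3-gon: merge 3 vertices and 3 edges, delete both glued faces → V=35, E=85, F=52.
Check: V − E + F = 35 − 85 + 52 = 2.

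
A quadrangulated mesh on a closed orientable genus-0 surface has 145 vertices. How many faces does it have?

143

χ = 2 − 2·0 = 2, and every face is a square so 4F = 2E.
V − E + F = 2 with E = 4F/2 gives 145 − (4/2 − 1)·F = 2, so F = 143 and E = 286.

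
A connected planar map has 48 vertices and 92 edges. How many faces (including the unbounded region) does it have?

Euler's formula for a connected plane graph: V − E + F = 2, so F = 2 − 48 + 92 = 46.

46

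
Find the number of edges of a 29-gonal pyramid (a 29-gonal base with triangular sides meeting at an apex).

58

A pyramid on an n-gon base has one n-gon and n triangles: V = 29 + 1 = 30, E = 2·29 = 58, F = 29 + 1 = 30.
Check: V − E + F = 30 − 58 + 30 = 2.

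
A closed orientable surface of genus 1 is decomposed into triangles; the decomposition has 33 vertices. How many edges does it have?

99

χ = 2 − 2·1 = 0, and every face is a triangle so 3F = 2E.
V − E + F = 0 with E = 3F/2 gives 33 − (3/2 − 1)·F = 0, so F = 66 and E = 99.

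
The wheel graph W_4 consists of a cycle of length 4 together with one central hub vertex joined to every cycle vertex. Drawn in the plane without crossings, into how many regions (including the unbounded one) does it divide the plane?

5

W_4 has V = 4 + 1 = 5 vertices and E = 2·4 = 8 edges.
By Euler's formula F = 2 − V + E = 2 − 5 + 8 = 5.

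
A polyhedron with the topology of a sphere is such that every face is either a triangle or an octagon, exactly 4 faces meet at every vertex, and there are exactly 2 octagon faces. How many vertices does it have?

Let x be the number of triangles; then F = 2 + x.
Edge–face incidences: 2E = 8·2 + 3·x = 16 + 3x.
Every vertex has degree 4, so 4V = 2E.
Euler: V − E + F = 2 ⇒ (2E)/4 − E + (2 + x) = 2.
Multiply by 8: 2·(2E) − 4·(2E) + 8·(2 + x) = 16, i.e. 16 + 8x − 2·(16 + 3x) = 16.
Collecting terms: 2x − 16 = 16, so 2x = 32, so x = 16.
Then 2E = 16 + 3·16 = 64, so E = 32, V = 2E/4 = 16, F = 2 + 16 = 18.

16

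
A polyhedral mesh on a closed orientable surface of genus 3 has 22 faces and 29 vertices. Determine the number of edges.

For a closed orientable surface of genus 3, χ = 2 − 2·3 = -4.
E = V + F − (-4) = 29 + 22 − (-4) = 55.

55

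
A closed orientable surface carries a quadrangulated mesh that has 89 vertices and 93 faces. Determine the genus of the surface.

Every face is a square, so 2E = 4·93 = 372, giving E = 186.
χ = V − E + F = 89 − 186 + 93 = -4.
For a closed orientable surface χ = 2 − 2g, so g = (2 − (-4))/2 = 3.

3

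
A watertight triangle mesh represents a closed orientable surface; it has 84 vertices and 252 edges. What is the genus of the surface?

Every face is a triangle and each edge borders two faces, so 3F = 2·252, giving F = 168.
χ = V − E + F = 84 − 252 + 168 = 0.
For a closed orientable surface χ = 2 − 2g, so g = (2 − (0))/2 = 1.

1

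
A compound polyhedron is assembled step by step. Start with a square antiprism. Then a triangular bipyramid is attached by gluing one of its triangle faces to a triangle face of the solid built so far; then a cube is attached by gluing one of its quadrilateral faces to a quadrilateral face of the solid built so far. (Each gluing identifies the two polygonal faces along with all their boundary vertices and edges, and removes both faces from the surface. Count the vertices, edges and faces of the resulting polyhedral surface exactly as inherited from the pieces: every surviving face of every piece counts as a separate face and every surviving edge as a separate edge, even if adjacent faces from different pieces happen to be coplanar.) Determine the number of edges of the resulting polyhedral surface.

30

A square antiprism: V=8, E=16, F=10.
Attach a triangular bipyramid (V=5, E=9, F=6) along a 3-gon: merge 3 vertices and 3 edges, delete both glued faces → V=10, E=22, F=14.
Attach a cube (V=8, E=12, F=6) along a 4-gon: merge 4 vertices and 4 edges, delete both glued faces → V=14, E=30, F=18.
Check: V − E + F = 14 − 30 + 18 = 2.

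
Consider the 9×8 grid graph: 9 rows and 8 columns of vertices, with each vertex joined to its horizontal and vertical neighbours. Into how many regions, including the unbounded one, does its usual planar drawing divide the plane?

The grid has V = 9·8 = 72 vertices and E = 9·7 + 8·8 = 127 edges.
F = 2 − V + E = 2 − 72 + 127 = 57.

57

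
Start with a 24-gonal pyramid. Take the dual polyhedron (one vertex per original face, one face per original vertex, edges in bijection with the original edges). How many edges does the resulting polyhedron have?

The base solid has V = 25, E = 48, F = 25.
The dual swaps V and F and preserves E: V′ = F = 25, E′ = E = 48, F′ = V = 25.

48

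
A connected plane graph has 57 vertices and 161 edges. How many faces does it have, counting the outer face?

106

Euler's formula for a connected plane graph: V − E + F = 2, so F = 2 − 57 + 161 = 106.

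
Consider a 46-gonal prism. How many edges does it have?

A prism on an n-gon has two n-gon bases and n rectangular sides: V = 2·46 = 92, E = 3·46 = 138, F = 46 + 2 = 48.
Check: V − E + F = 92 − 138 + 48 = 2.

138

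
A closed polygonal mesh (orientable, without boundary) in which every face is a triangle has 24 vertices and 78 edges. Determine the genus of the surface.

2

Every face is a triangle and each edge borders two faces, so 3F = 2·78, giving F = 52.
χ = V − E + F = 24 − 78 + 52 = -2.
For a closed orientable surface χ = 2 − 2g, so g = (2 − (-2))/2 = 2.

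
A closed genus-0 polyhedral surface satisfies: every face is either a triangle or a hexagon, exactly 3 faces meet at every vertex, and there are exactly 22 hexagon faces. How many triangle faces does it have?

4

Let x be the number of triangles; then F = 22 + x.
Edge–face incidences: 2E = 6·22 + 3·x = 132 + 3x.
Every vertex has degree 3, so 3V = 2E.
Euler: V − E + F = 2 ⇒ (2E)/3 − E + (22 + x) = 2.
Multiply by 6: 2·(2E) − 3·(2E) + 6·(22 + x) = 12, i.e. 132 + 6x − (132 + 3x) = 12.
Collecting terms: 3x = 12, so x = 4.
Then 2E = 132 + 3·4 = 144, so E = 72, V = 2E/3 = 48, F = 22 + 4 = 26.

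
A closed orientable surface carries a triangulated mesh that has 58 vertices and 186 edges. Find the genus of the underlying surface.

Every face is a triangle and each edge borders two faces, so 3F = 2·186, giving F = 124.
χ = V − E + F = 58 − 186 + 124 = -4.
For a closed orientable surface χ = 2 − 2g, so g = (2 − (-4))/2 = 3.

3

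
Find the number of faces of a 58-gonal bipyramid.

A bipyramid over an n-gon has 2n triangular faces and n + 2 vertices: V = 58 + 2 = 60, E = 3·58 = 174, F = 2·58 = 116.

116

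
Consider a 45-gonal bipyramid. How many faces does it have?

A bipyramid over an n-gon has 2n triangular faces and n + 2 vertices: V = 45 + 2 = 47, E = 3·45 = 135, F = 2·45 = 90.

90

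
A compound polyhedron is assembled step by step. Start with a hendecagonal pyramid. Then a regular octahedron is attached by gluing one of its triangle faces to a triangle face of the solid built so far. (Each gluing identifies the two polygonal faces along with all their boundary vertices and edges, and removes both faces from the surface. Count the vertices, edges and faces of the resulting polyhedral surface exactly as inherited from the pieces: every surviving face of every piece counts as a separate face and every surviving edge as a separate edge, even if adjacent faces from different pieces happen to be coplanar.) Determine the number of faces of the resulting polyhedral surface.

A hendecagonal pyramid: V=12, E=22, F=12.
Attach a regular octahedron (V=6, E=12, F=8) along a 3-gon: merge 3 vertices and 3 edges, delete both glued faces → V=15, E=31, F=18.
Check: V − E + F = 15 − 31 + 18 = 2.

18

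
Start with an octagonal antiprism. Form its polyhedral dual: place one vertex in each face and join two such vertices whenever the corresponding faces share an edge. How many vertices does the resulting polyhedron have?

The base solid has V = 16, E = 32, F = 18.
The dual swaps V and F and preserves E: V′ = F = 18, E′ = E = 32, F′ = V = 16.

18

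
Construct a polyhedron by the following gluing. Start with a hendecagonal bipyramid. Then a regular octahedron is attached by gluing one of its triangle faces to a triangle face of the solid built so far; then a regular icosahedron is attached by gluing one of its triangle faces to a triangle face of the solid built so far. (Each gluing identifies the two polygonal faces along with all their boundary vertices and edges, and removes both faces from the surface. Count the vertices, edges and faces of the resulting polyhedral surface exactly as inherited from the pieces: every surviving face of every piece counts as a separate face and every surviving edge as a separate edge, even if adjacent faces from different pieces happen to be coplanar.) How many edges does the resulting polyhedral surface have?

69

A hendecagonal bipyramid: V=13, E=33, F=22.
Attach a regular octahedron (V=6, E=12, F=8) along a 3-gon: merge 3 vertices and 3 edges, delete both glued faces → V=16, E=42, F=28.
Attach a regular icosahedron (V=12, E=30, F=20) along a 3-gon: merge 3 vertices and 3 edges, delete both glued faces → V=25, E=69, F=46.
Check: V − E + F = 25 − 69 + 46 = 2.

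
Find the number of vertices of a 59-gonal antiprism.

An antiprism on an n-gon has two n-gon caps and 2n triangles: V = 2·59 = 118, E = 4·59 = 236, F = 2·59 + 2 = 120.

118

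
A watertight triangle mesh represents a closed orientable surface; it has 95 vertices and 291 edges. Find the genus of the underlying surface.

2

Every face is a triangle and each edge borders two faces, so 3F = 2·291, giving F = 194.
χ = V − E + F = 95 − 291 + 194 = -2.
For a closed orientable surface χ = 2 − 2g, so g = (2 − (-2))/2 = 2.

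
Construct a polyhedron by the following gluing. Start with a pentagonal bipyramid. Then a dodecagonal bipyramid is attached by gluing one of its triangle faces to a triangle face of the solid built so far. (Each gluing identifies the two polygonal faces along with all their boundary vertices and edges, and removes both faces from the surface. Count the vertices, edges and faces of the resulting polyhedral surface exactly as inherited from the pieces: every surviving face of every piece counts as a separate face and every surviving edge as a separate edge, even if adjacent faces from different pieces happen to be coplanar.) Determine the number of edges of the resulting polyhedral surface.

A pentagonal bipyramid: V=7, E=15, F=10.
Attach a dodecagonal bipyramid (V=14, E=36, F=24) along a 3-gon: merge 3 vertices and 3 edges, delete both glued faces → V=18, E=48, F=32.
Check: V − E + F = 18 − 48 + 32 = 2.

48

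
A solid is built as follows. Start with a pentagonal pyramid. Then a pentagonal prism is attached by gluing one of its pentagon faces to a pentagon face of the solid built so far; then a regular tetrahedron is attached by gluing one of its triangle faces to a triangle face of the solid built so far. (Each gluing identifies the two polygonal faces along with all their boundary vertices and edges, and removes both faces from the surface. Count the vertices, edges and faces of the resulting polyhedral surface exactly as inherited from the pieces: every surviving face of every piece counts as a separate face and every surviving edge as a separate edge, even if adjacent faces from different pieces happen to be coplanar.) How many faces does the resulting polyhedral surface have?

A pentagonal pyramid: V=6, E=10, F=6.
Attach a pentagonal prism (V=10, E=15, F=7) along a 5-gon: merge 5 vertices and 5 edges, delete both glued faces → V=11, E=20, F=11.
Attach a regular tetrahedron (V=4, E=6, F=4) along a 3-gon: merge 3 vertices and 3 edges, delete both glued faces → V=12, E=23, F=13.
Check: V − E + F = 12 − 23 + 13 = 2.

13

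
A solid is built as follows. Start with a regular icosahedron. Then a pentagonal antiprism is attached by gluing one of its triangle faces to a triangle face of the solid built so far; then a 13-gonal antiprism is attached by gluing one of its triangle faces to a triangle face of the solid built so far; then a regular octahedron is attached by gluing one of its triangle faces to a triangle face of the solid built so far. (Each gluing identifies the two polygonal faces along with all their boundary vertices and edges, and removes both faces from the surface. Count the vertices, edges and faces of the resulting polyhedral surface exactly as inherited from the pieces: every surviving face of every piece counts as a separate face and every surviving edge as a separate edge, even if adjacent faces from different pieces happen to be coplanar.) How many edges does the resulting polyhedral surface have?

A regular icosahedron: V=12, E=30, F=20.
Attach a pentagonal antiprism (V=10, E=20, F=12) along a 3-gon: merge 3 vertices and 3 edges, delete both glued faces → V=19, E=47, F=30.
Attach a 13-gonal antiprism (V=26, E=52, F=28) along a 3-gon: merge 3 vertices and 3 edges, delete both glued faces → V=42, E=96, F=56.
Attach a regular octahedron (V=6, E=12, F=8) along a 3-gon: merge 3 vertices and 3 edges, delete both glued faces → V=45, E=105, F=62.
Check: V − E + F = 45 − 105 + 62 = 2.

105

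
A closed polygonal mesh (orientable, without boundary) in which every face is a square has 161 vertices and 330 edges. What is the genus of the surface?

3

Every face is a square and each edge borders two faces, so 4F = 2·330, giving F = 165.
χ = V − E + F = 161 − 330 + 165 = -4.
For a closed orientable surface χ = 2 − 2g, so g = (2 − (-4))/2 = 3.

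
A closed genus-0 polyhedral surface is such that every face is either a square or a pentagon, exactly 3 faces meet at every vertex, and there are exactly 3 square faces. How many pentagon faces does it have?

Let x be the number of pentagons; then F = 3 + x.
Edge–face incidences: 2E = 4·3 + 5·x = 12 + 5x.
Every vertex has degree 3, so 3V = 2E.
Euler: V − E + F = 2 ⇒ (2E)/3 − E + (3 + x) = 2.
Multiply by 6: 2·(2E) − 3·(2E) + 6·(3 + x) = 12, i.e. 18 + 6x − (12 + 5x) = 12.
Collecting terms: x + 6 = 12, so x = 6.
Then 2E = 12 + 5·6 = 42, so E = 21, V = 2E/3 = 14, F = 3 + 6 = 9.

6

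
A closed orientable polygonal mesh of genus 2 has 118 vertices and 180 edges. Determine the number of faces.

For a closed orientable surface of genus 2, χ = 2 − 2·2 = -2.
F = -2 − V + E = -2 − 118 + 180 = 60.

60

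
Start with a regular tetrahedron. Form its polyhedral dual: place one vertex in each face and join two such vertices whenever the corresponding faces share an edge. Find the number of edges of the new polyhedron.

The base solid has V = 4, E = 6, F = 4.
The dual swaps V and F and preserves E: V′ = F = 4, E′ = E = 6, F′ = V = 4.

6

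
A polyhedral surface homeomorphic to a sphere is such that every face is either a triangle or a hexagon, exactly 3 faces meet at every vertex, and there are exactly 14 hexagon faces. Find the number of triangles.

Let x be the number of triangles; then F = 14 + x.
Edge–face incidences: 2E = 6·14 + 3·x = 84 + 3x.
Every vertex has degree 3, so 3V = 2E.
Euler: V − E + F = 2 ⇒ (2E)/3 − E + (14 + x) = 2.
Multiply by 6: 2·(2E) − 3·(2E) + 6·(14 + x) = 12, i.e. 84 + 6x − (84 + 3x) = 12.
Collecting terms: 3x = 12, so x = 4.
Then 2E = 84 + 3·4 = 96, so E = 48, V = 2E/3 = 32, F = 14 + 4 = 18.

4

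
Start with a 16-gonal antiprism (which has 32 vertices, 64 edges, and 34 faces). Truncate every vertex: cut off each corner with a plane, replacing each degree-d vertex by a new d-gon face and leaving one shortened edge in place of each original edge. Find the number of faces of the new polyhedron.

66

Truncation replaces each original edge-end by a new vertex, so V′ = 2E = 128.
Each original edge survives, and each old vertex of degree d contributes d new edges; summing degrees gives Σd = 2E, so E′ = E + 2E = 3E = 192.
Each original face survives and each original vertex becomes one new face: F′ = F + V = 66.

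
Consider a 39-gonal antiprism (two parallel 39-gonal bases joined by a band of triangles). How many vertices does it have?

An antiprism on an n-gon has two n-gon caps and 2n triangles: V = 2·39 = 78, E = 4·39 = 156, F = 2·39 + 2 = 80.

78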